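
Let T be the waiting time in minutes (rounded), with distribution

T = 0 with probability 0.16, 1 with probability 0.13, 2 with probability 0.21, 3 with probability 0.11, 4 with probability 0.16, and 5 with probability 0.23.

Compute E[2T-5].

0.34

E[2T-5] = Σ (2t-5)·P(T=t)
 = (-5)·0.16 + (-3)·0.13 + (-1)·0.21 + 1·0.11 + 3·0.16 + 5·0.23
 = (-0.8) + (-0.39) + (-0.21) + 0.11 + 0.48 + 1.15
 = 0.34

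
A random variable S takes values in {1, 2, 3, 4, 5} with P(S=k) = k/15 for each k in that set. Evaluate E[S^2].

E[S^2] = Σ s^2·P(S=s)
 = 1·1/15 + 4·2/15 + 9·1/5 + 16·4/15 + 25·1/3
 = 1/15 + 8/15 + 9/5 + 64/15 + 25/3
 = 15

15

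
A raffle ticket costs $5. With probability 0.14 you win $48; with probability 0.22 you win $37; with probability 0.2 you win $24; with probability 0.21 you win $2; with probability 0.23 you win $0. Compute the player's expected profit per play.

15.08

E[payout] = 48·0.14 + 37·0.22 + 24·0.2 + 2·0.21 + 0·0.23
 = 6.72 + 8.14 + 4.8 + 0.42 + 0
 = 20.08
Net = 20.08 - 5 = 15.08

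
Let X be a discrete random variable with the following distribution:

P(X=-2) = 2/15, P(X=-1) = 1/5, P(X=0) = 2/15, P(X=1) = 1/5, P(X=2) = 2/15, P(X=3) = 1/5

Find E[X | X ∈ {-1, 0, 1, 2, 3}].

1

P(X ∈ {-1, 0, 1, 2, 3}) = 1/5 + 2/15 + 1/5 + 2/15 + 1/5 = 13/15.
E[X | X ∈ {-1, 0, 1, 2, 3}] = [(-1)·1/5 + 0·2/15 + 1·1/5 + 2·2/15 + 3·1/5] / (13/15)
 = 13/15 / (13/15)
 = 1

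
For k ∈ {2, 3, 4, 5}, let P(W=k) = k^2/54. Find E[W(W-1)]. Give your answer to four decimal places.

E[W(W-1)] = Σ w(w-1)·P(W=w)
 = 2·2/27 + 6·1/6 + 12·8/27 + 20·25/54
 = 4/27 + 1 + 32/9 + 250/27
 = 377/27

13.9630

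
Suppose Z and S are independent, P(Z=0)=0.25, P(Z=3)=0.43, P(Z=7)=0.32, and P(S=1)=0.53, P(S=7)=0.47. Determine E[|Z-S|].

3.2368

E[|Z-S|] = Σ_z Σ_s |z-s| · P(Z=z)P(S=s)
 = 1·0.1325 + 7·0.1175 + 2·0.2279 + 4·0.2021 + 6·0.1696 + 0·0.1504
 = 0.1325 + 0.8225 + 0.4558 + 0.8084 + 1.0176 + 0
 = 3.2368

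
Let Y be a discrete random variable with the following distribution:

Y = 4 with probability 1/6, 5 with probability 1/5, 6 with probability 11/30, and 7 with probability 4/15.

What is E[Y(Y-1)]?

E[Y(Y-1)] = Σ y(y-1)·P(Y=y)
 = 12·1/6 + 20·1/5 + 30·11/30 + 42·4/15
 = 2 + 4 + 11 + 56/5
 = 141/5

28.2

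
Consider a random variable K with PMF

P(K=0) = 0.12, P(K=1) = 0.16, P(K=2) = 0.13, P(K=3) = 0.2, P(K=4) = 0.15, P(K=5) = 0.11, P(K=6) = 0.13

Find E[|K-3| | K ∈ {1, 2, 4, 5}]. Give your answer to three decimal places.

1.491

P(K ∈ {1, 2, 4, 5}) = 0.16 + 0.13 + 0.15 + 0.11 = 0.55.
E[|K-3| | K ∈ {1, 2, 4, 5}] = [2·0.16 + 1·0.13 + 1·0.15 + 2·0.11] / 0.55
 = 0.82 / 0.55
 = 82/55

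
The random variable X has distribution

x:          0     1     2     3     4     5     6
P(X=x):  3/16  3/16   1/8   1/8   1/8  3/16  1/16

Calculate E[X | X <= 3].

P(X <= 3) = 3/16 + 3/16 + 1/8 + 1/8 = 5/8.
E[X | X <= 3] = [0·3/16 + 1·3/16 + 2·1/8 + 3·1/8] / (5/8)
 = 13/16 / (5/8)
 = 13/10

1.3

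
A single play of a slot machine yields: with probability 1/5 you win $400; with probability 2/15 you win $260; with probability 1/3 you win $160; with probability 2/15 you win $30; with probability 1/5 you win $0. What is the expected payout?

172

E[payout] = 400·1/5 + 260·2/15 + 160·1/3 + 30·2/15 + 0·1/5
 = 80 + 104/3 + 160/3 + 4 + 0
 = 172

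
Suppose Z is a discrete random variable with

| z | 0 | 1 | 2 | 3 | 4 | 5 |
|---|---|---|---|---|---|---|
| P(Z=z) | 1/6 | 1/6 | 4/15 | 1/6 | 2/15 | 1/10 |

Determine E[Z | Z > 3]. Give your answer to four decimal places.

P(Z > 3) = 2/15 + 1/10 = 7/30.
E[Z | Z > 3] = [4·2/15 + 5·1/10] / (7/30)
 = 31/30 / (7/30)
 = 31/7

4.4286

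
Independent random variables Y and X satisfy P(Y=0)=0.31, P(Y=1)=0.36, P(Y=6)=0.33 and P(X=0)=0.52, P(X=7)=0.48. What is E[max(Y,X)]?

4.5768

E[max(Y,X)] = Σ_y Σ_x max(y,x) · P(Y=y)P(X=x)
 = 0·0.1612 + 7·0.1488 + 1·0.1872 + 7·0.1728 + 6·0.1716 + 7·0.1584
 = 0 + 1.0416 + 0.1872 + 1.2096 + 1.0296 + 1.1088
 = 4.5768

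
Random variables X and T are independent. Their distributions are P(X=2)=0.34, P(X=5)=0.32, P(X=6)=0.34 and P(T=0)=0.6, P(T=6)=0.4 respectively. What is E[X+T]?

6.72

E[X+T] = Σ_x Σ_t (x+t) · P(X=x)P(T=t)
 = 2·0.204 + 8·0.136 + 5·0.192 + 11·0.128 + 6·0.204 + 12·0.136
 = 0.408 + 1.088 + 0.96 + 1.408 + 1.224 + 1.632
 = 6.72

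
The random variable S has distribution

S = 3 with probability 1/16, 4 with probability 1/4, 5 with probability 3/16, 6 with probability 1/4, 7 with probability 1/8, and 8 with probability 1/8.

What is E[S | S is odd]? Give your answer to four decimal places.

5.3333

P(S is odd) = 1/16 + 3/16 + 1/8 = 3/8.
E[S | S is odd] = [3·1/16 + 5·3/16 + 7·1/8] / (3/8)
 = 2 / (3/8)
 = 16/3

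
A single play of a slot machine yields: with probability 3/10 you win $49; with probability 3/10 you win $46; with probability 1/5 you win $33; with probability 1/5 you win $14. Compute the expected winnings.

E[payout] = 49·3/10 + 46·3/10 + 33·1/5 + 14·1/5
 = 147/10 + 69/5 + 33/5 + 14/5
 = 379/10

37.9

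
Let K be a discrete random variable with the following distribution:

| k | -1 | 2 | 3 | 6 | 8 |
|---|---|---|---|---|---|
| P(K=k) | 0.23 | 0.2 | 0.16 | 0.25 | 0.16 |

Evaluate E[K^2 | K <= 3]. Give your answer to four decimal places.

4.1864

P(K <= 3) = 0.23 + 0.2 + 0.16 = 0.59.
E[K^2 | K <= 3] = [1·0.23 + 4·0.2 + 9·0.16] / 0.59
 = 2.47 / 0.59
 = 247/59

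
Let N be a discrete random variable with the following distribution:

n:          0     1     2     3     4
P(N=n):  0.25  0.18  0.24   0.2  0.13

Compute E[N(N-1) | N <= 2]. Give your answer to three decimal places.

0.716

P(N <= 2) = 0.25 + 0.18 + 0.24 = 0.67.
E[N(N-1) | N <= 2] = [0·0.25 + 0·0.18 + 2·0.24] / 0.67
 = 0.48 / 0.67
 = 48/67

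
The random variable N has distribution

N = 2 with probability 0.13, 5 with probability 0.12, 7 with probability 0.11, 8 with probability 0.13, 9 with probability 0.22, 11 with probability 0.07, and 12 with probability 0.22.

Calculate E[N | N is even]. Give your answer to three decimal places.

8.208

P(N is even) = 0.13 + 0.13 + 0.22 = 0.48.
E[N | N is even] = [2·0.13 + 8·0.13 + 12·0.22] / 0.48
 = 3.94 / 0.48
 = 197/24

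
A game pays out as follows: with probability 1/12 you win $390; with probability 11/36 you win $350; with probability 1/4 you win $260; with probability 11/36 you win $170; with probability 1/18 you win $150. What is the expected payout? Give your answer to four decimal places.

264.7222

E[payout] = 390·1/12 + 350·11/36 + 260·1/4 + 170·11/36 + 150·1/18
 = 65/2 + 1925/18 + 65 + 935/18 + 25/3
 = 4765/18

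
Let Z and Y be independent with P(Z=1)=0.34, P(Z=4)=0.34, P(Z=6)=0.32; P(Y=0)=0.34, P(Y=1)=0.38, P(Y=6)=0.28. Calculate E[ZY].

E[ZY] = Σ_z Σ_y zy · P(Z=z)P(Y=y)
 = 0·0.1156 + 1·0.1292 + 6·0.0952 + 0·0.1156 + 4·0.1292 + 24·0.0952 + 0·0.1088 + 6·0.1216 + 36·0.0896
 = 0 + 0.1292 + 0.5712 + 0 + 0.5168 + 2.2848 + 0 + 0.7296 + 3.2256
 = 7.4572

7.4572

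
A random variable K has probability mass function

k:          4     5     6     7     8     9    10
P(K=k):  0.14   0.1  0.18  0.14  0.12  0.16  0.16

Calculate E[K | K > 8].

9.5

P(K > 8) = 0.16 + 0.16 = 0.32.
E[K | K > 8] = [9·0.16 + 10·0.16] / 0.32
 = 3.04 / 0.32
 = 19/2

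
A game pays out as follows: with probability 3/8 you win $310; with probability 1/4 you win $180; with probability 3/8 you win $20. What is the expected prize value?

168.75

E[payout] = 310·3/8 + 180·1/4 + 20·3/8
 = 465/4 + 45 + 15/2
 = 675/4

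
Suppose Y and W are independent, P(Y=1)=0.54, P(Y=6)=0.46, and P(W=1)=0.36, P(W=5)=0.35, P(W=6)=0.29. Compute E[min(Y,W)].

2.311

E[min(Y,W)] = Σ_y Σ_w min(y,w) · P(Y=y)P(W=w)
 = 1·0.1944 + 1·0.189 + 1·0.1566 + 1·0.1656 + 5·0.161 + 6·0.1334
 = 0.1944 + 0.189 + 0.1566 + 0.1656 + 0.805 + 0.8004
 = 2.311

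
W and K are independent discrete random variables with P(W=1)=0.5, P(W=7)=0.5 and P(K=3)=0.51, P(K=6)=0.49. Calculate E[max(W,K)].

5.735

E[max(W,K)] = Σ_w Σ_k max(w,k) · P(W=w)P(K=k)
 = 3·0.255 + 6·0.245 + 7·0.255 + 7·0.245
 = 0.765 + 1.47 + 1.785 + 1.715
 = 5.735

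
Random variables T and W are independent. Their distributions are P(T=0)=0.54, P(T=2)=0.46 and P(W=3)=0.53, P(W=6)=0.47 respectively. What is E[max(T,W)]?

E[max(T,W)] = Σ_t Σ_w max(t,w) · P(T=t)P(W=w)
 = 3·0.2862 + 6·0.2538 + 3·0.2438 + 6·0.2162
 = 0.8586 + 1.5228 + 0.7314 + 1.2972
 = 4.41

4.41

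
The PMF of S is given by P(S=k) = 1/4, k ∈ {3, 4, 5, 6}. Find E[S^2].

21.5

E[S^2] = Σ s^2·P(S=s)
 = 9·1/4 + 16·1/4 + 25·1/4 + 36·1/4
 = 9/4 + 4 + 25/4 + 9
 = 43/2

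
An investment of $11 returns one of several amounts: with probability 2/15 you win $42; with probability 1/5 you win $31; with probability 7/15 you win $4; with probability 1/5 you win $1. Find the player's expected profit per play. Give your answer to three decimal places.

E[payout] = 42·2/15 + 31·1/5 + 4·7/15 + 1·1/5
 = 28/5 + 31/5 + 28/15 + 1/5
 = 208/15
Net = 208/15 - 11 = 43/15

2.867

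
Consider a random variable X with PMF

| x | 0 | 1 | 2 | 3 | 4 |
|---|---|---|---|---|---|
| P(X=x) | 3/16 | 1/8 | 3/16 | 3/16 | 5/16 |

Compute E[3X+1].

7.9375

E[3X+1] = Σ (3x+1)·P(X=x)
 = 1·3/16 + 4·1/8 + 7·3/16 + 10·3/16 + 13·5/16
 = 3/16 + 1/2 + 21/16 + 15/8 + 65/16
 = 127/16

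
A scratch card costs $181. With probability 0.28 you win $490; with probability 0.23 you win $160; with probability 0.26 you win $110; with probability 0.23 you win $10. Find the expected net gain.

23.9

E[payout] = 490·0.28 + 160·0.23 + 110·0.26 + 10·0.23
 = 137.2 + 36.8 + 28.6 + 2.3
 = 204.9
Net = 204.9 - 181 = 23.9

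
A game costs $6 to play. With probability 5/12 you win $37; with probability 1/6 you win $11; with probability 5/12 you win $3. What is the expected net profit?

12.5

E[payout] = 37·5/12 + 11·1/6 + 3·5/12
 = 185/12 + 11/6 + 5/4
 = 37/2
Net = 37/2 - 6 = 25/2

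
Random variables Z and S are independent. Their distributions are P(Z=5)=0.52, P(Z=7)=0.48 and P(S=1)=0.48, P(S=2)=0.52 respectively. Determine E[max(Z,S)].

5.96

E[max(Z,S)] = Σ_z Σ_s max(z,s) · P(Z=z)P(S=s)
 = 5·0.2496 + 5·0.2704 + 7·0.2304 + 7·0.2496
 = 1.248 + 1.352 + 1.6128 + 1.7472
 = 5.96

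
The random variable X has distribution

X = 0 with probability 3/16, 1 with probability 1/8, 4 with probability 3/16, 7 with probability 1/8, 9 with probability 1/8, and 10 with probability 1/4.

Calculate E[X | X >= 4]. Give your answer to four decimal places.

P(X >= 4) = 3/16 + 1/8 + 1/8 + 1/4 = 11/16.
E[X | X >= 4] = [4·3/16 + 7·1/8 + 9·1/8 + 10·1/4] / (11/16)
 = 21/4 / (11/16)
 = 84/11

7.6364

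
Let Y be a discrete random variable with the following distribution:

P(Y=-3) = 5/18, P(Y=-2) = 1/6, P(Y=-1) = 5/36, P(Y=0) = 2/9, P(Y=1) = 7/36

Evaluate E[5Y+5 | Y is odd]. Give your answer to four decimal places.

-1.3636

P(Y is odd) = 5/18 + 5/36 + 7/36 = 11/18.
E[5Y+5 | Y is odd] = [(-10)·5/18 + 0·5/36 + 10·7/36] / (11/18)
 = -5/6 / (11/18)
 = -15/11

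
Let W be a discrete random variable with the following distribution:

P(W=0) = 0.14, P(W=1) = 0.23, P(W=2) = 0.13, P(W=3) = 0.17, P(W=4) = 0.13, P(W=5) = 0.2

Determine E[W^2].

E[W^2] = Σ w^2·P(W=w)
 = 0·0.14 + 1·0.23 + 4·0.13 + 9·0.17 + 16·0.13 + 25·0.2
 = 0 + 0.23 + 0.52 + 1.53 + 2.08 + 5
 = 9.36

9.36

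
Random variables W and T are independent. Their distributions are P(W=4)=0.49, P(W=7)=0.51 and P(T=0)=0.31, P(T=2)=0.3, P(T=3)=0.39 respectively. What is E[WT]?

E[WT] = Σ_w Σ_t wt · P(W=w)P(T=t)
 = 0·0.1519 + 8·0.147 + 12·0.1911 + 0·0.1581 + 14·0.153 + 21·0.1989
 = 0 + 1.176 + 2.2932 + 0 + 2.142 + 4.1769
 = 9.7881

9.7881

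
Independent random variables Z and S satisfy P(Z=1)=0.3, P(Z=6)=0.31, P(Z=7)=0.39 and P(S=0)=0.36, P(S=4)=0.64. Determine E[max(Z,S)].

E[max(Z,S)] = Σ_z Σ_s max(z,s) · P(Z=z)P(S=s)
 = 1·0.108 + 4·0.192 + 6·0.1116 + 6·0.1984 + 7·0.1404 + 7·0.2496
 = 0.108 + 0.768 + 0.6696 + 1.1904 + 0.9828 + 1.7472
 = 5.466

5.466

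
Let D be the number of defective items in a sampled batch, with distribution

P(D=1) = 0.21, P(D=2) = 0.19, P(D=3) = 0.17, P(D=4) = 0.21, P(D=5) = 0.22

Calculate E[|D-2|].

1.46

E[|D-2|] = Σ |d-2|·P(D=d)
 = 1·0.21 + 0·0.19 + 1·0.17 + 2·0.21 + 3·0.22
 = 0.21 + 0 + 0.17 + 0.42 + 0.66
 = 1.46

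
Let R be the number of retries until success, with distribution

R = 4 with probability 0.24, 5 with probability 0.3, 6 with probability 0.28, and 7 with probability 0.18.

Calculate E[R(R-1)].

24.84

E[R(R-1)] = Σ r(r-1)·P(R=r)
 = 12·0.24 + 20·0.3 + 30·0.28 + 42·0.18
 = 2.88 + 6 + 8.4 + 7.56
 = 24.84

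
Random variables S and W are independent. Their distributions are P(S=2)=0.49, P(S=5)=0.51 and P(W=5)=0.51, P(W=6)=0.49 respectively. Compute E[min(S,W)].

E[min(S,W)] = Σ_s Σ_w min(s,w) · P(S=s)P(W=w)
 = 2·0.2499 + 2·0.2401 + 5·0.2601 + 5·0.2499
 = 0.4998 + 0.4802 + 1.3005 + 1.2495
 = 3.53

3.53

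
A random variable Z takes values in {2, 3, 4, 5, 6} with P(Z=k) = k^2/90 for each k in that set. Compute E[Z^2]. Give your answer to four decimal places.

25.2667

E[Z^2] = Σ z^2·P(Z=z)
 = 4·2/45 + 9·1/10 + 16·8/45 + 25·5/18 + 36·2/5
 = 8/45 + 9/10 + 128/45 + 125/18 + 72/5
 = 379/15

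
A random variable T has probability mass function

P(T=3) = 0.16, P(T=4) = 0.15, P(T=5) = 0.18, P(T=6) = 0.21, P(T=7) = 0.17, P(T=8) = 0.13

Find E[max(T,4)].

E[max(T,4)] = Σ max(t,4)·P(T=t)
 = 4·0.16 + 4·0.15 + 5·0.18 + 6·0.21 + 7·0.17 + 8·0.13
 = 0.64 + 0.6 + 0.9 + 1.26 + 1.19 + 1.04
 = 5.63

5.63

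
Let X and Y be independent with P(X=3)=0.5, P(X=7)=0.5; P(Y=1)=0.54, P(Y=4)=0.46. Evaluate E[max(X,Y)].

5.23

E[max(X,Y)] = Σ_x Σ_y max(x,y) · P(X=x)P(Y=y)
 = 3·0.27 + 4·0.23 + 7·0.27 + 7·0.23
 = 0.81 + 0.92 + 1.89 + 1.61
 = 5.23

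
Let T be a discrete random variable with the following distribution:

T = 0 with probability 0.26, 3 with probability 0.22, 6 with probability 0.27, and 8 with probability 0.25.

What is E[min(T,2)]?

E[min(T,2)] = Σ min(t,2)·P(T=t)
 = 0·0.26 + 2·0.22 + 2·0.27 + 2·0.25
 = 0 + 0.44 + 0.54 + 0.5
 = 1.48

1.48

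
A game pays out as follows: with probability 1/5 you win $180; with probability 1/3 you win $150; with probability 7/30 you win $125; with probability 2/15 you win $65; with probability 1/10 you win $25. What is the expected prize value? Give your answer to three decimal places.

126.333

E[payout] = 180·1/5 + 150·1/3 + 125·7/30 + 65·2/15 + 25·1/10
 = 36 + 50 + 175/6 + 26/3 + 5/2
 = 379/3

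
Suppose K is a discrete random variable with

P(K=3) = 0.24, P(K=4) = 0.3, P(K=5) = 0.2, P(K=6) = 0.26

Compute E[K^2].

21.32

E[K^2] = Σ k^2·P(K=k)
 = 9·0.24 + 16·0.3 + 25·0.2 + 36·0.26
 = 2.16 + 4.8 + 5 + 9.36
 = 21.32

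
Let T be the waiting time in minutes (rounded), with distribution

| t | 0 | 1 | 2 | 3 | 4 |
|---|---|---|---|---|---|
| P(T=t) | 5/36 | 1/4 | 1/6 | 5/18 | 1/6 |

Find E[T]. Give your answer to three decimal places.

E[T] = Σ t·P(T=t)
 = 0·5/36 + 1·1/4 + 2·1/6 + 3·5/18 + 4·1/6
 = 0 + 1/4 + 1/3 + 5/6 + 2/3
 = 25/12

2.083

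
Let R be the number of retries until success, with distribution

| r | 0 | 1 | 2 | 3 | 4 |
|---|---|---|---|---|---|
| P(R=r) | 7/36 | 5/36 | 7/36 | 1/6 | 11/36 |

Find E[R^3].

E[R^3] = Σ r^3·P(R=r)
 = 0·7/36 + 1·5/36 + 8·7/36 + 27·1/6 + 64·11/36
 = 0 + 5/36 + 14/9 + 9/2 + 176/9
 = 103/4

25.75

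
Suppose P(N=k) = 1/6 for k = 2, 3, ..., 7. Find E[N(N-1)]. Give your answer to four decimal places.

E[N(N-1)] = Σ n(n-1)·P(N=n)
 = 2·1/6 + 6·1/6 + 12·1/6 + 20·1/6 + 30·1/6 + 42·1/6
 = 1/3 + 1 + 2 + 10/3 + 5 + 7
 = 56/3

18.6667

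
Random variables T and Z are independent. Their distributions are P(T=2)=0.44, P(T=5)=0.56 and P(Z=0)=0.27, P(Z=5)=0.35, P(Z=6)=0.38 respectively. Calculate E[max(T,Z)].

5.0236

E[max(T,Z)] = Σ_t Σ_z max(t,z) · P(T=t)P(Z=z)
 = 2·0.1188 + 5·0.154 + 6·0.1672 + 5·0.1512 + 5·0.196 + 6·0.2128
 = 0.2376 + 0.77 + 1.0032 + 0.756 + 0.98 + 1.2768
 = 5.0236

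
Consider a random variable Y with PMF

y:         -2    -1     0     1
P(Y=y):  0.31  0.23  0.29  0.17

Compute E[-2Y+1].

2.36

E[-2Y+1] = Σ (-2y+1)·P(Y=y)
 = 5·0.31 + 3·0.23 + 1·0.29 + (-1)·0.17
 = 1.55 + 0.69 + 0.29 + (-0.17)
 = 2.36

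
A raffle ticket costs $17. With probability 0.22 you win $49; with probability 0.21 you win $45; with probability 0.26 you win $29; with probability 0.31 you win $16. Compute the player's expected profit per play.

15.73

E[payout] = 49·0.22 + 45·0.21 + 29·0.26 + 16·0.31
 = 10.78 + 9.45 + 7.54 + 4.96
 = 32.73
Net = 32.73 - 17 = 15.73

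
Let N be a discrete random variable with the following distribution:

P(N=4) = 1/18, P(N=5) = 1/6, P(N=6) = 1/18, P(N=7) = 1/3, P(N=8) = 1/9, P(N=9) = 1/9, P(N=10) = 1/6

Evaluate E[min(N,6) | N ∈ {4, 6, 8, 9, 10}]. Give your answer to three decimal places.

5.778

P(N ∈ {4, 6, 8, 9, 10}) = 1/18 + 1/18 + 1/9 + 1/9 + 1/6 = 1/2.
E[min(N,6) | N ∈ {4, 6, 8, 9, 10}] = [4·1/18 + 6·1/18 + 6·1/9 + 6·1/9 + 6·1/6] / (1/2)
 = 26/9 / (1/2)
 = 52/9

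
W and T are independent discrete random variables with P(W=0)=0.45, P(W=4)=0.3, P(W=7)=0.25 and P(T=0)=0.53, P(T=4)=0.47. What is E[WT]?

5.546

E[WT] = Σ_w Σ_t wt · P(W=w)P(T=t)
 = 0·0.2385 + 0·0.2115 + 0·0.159 + 16·0.141 + 0·0.1325 + 28·0.1175
 = 0 + 0 + 0 + 2.256 + 0 + 3.29
 = 5.546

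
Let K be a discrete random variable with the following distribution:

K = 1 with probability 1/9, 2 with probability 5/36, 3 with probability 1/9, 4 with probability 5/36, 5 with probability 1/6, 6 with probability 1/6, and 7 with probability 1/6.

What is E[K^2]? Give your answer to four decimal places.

E[K^2] = Σ k^2·P(K=k)
 = 1·1/9 + 4·5/36 + 9·1/9 + 16·5/36 + 25·1/6 + 36·1/6 + 49·1/6
 = 1/9 + 5/9 + 1 + 20/9 + 25/6 + 6 + 49/6
 = 200/9

22.2222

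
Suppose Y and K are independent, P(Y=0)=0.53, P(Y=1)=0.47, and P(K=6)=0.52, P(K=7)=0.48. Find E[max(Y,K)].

E[max(Y,K)] = Σ_y Σ_k max(y,k) · P(Y=y)P(K=k)
 = 6·0.2756 + 7·0.2544 + 6·0.2444 + 7·0.2256
 = 1.6536 + 1.7808 + 1.4664 + 1.5792
 = 6.48

6.48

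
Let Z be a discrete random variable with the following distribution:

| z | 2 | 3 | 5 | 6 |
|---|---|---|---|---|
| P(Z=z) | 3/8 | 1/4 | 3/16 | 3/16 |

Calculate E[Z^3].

73.6875

E[Z^3] = Σ z^3·P(Z=z)
 = 8·3/8 + 27·1/4 + 125·3/16 + 216·3/16
 = 3 + 27/4 + 375/16 + 81/2
 = 1179/16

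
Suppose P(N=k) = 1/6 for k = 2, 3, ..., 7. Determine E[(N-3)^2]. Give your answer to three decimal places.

E[(N-3)^2] = Σ (n-3)^2·P(N=n)
 = 1·1/6 + 0·1/6 + 1·1/6 + 4·1/6 + 9·1/6 + 16·1/6
 = 1/6 + 0 + 1/6 + 2/3 + 3/2 + 8/3
 = 31/6

5.167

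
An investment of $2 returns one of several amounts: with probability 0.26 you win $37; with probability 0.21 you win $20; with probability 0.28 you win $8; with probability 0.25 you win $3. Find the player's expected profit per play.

E[payout] = 37·0.26 + 20·0.21 + 8·0.28 + 3·0.25
 = 9.62 + 4.2 + 2.24 + 0.75
 = 16.81
Net = 16.81 - 2 = 14.81

14.81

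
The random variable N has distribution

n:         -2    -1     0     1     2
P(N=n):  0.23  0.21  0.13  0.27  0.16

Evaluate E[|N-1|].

E[|N-1|] = Σ |n-1|·P(N=n)
 = 3·0.23 + 2·0.21 + 1·0.13 + 0·0.27 + 1·0.16
 = 0.69 + 0.42 + 0.13 + 0 + 0.16
 = 1.4

1.4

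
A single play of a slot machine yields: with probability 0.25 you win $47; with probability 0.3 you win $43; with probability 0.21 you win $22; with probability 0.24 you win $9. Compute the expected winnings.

31.43

E[payout] = 47·0.25 + 43·0.3 + 22·0.21 + 9·0.24
 = 11.75 + 12.9 + 4.62 + 2.16
 = 31.43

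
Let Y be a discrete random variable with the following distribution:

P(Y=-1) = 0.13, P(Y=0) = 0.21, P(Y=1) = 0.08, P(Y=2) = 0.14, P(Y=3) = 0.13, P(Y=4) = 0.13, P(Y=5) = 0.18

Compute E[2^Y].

E[2^Y] = Σ 2^y·P(Y=y)
 = 0.5·0.13 + 1·0.21 + 2·0.08 + 4·0.14 + 8·0.13 + 16·0.13 + 32·0.18
 = 0.065 + 0.21 + 0.16 + 0.56 + 1.04 + 2.08 + 5.76
 = 9.875

9.875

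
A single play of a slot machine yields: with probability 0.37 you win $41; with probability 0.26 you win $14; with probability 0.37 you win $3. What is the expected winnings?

E[payout] = 41·0.37 + 14·0.26 + 3·0.37
 = 15.17 + 3.64 + 1.11
 = 19.92

19.92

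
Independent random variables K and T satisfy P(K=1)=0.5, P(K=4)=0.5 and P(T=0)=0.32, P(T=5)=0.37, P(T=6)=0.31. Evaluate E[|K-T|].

E[|K-T|] = Σ_k Σ_t |k-t| · P(K=k)P(T=t)
 = 1·0.16 + 4·0.185 + 5·0.155 + 4·0.16 + 1·0.185 + 2·0.155
 = 0.16 + 0.74 + 0.775 + 0.64 + 0.185 + 0.31
 = 2.81

2.81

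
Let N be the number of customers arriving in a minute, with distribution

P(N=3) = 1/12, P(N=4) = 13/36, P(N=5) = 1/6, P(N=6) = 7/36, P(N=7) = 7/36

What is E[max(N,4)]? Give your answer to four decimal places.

5.1389

E[max(N,4)] = Σ max(n,4)·P(N=n)
 = 4·1/12 + 4·13/36 + 5·1/6 + 6·7/36 + 7·7/36
 = 1/3 + 13/9 + 5/6 + 7/6 + 49/36
 = 185/36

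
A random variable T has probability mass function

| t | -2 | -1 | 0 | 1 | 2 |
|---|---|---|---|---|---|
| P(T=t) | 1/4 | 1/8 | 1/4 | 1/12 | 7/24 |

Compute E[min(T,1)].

E[min(T,1)] = Σ min(t,1)·P(T=t)
 = (-2)·1/4 + (-1)·1/8 + 0·1/4 + 1·1/12 + 1·7/24
 = (-1/2) + (-1/8) + 0 + 1/12 + 7/24
 = -1/4

-0.25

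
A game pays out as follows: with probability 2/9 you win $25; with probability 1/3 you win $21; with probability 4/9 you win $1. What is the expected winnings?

13

E[payout] = 25·2/9 + 21·1/3 + 1·4/9
 = 50/9 + 7 + 4/9
 = 13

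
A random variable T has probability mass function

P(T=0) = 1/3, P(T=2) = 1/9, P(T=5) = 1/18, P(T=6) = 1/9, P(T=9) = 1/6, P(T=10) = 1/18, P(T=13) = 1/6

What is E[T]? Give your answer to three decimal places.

E[T] = Σ t·P(T=t)
 = 0·1/3 + 2·1/9 + 5·1/18 + 6·1/9 + 9·1/6 + 10·1/18 + 13·1/6
 = 0 + 2/9 + 5/18 + 2/3 + 3/2 + 5/9 + 13/6
 = 97/18

5.389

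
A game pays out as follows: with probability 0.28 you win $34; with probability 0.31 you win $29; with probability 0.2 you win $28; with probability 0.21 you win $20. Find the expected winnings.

28.31

E[payout] = 34·0.28 + 29·0.31 + 28·0.2 + 20·0.21
 = 9.52 + 8.99 + 5.6 + 4.2
 = 28.31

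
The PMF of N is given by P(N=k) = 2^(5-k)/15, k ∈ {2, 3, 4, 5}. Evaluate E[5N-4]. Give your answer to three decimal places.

E[5N-4] = Σ (5n-4)·P(N=n)
 = 6·8/15 + 11·4/15 + 16·2/15 + 21·1/15
 = 16/5 + 44/15 + 32/15 + 7/5
 = 29/3

9.667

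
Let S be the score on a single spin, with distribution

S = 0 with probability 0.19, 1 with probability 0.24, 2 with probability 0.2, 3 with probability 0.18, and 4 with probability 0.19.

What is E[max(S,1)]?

2.13

E[max(S,1)] = Σ max(s,1)·P(S=s)
 = 1·0.19 + 1·0.24 + 2·0.2 + 3·0.18 + 4·0.19
 = 0.19 + 0.24 + 0.4 + 0.54 + 0.76
 = 2.13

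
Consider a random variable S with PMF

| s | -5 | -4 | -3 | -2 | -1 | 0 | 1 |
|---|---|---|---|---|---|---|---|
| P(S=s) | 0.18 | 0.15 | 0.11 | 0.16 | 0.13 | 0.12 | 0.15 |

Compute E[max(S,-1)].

E[max(S,-1)] = Σ max(s,-1)·P(S=s)
 = (-1)·0.18 + (-1)·0.15 + (-1)·0.11 + (-1)·0.16 + (-1)·0.13 + 0·0.12 + 1·0.15
 = (-0.18) + (-0.15) + (-0.11) + (-0.16) + (-0.13) + 0 + 0.15
 = -0.58

-0.58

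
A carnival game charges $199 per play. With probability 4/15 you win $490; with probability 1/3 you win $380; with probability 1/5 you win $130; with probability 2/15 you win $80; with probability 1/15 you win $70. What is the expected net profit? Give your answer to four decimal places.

99.6667

E[payout] = 490·4/15 + 380·1/3 + 130·1/5 + 80·2/15 + 70·1/15
 = 392/3 + 380/3 + 26 + 32/3 + 14/3
 = 896/3
Net = 896/3 - 199 = 299/3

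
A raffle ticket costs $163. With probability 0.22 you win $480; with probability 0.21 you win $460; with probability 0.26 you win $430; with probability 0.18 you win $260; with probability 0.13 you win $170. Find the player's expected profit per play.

219.9

E[payout] = 480·0.22 + 460·0.21 + 430·0.26 + 260·0.18 + 170·0.13
 = 105.6 + 96.6 + 111.8 + 46.8 + 22.1
 = 382.9
Net = 382.9 - 163 = 219.9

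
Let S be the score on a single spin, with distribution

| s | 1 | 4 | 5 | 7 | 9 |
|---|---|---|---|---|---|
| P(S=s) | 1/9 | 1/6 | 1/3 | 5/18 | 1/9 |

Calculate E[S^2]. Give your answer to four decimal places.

E[S^2] = Σ s^2·P(S=s)
 = 1·1/9 + 16·1/6 + 25·1/3 + 49·5/18 + 81·1/9
 = 1/9 + 8/3 + 25/3 + 245/18 + 9
 = 607/18

33.7222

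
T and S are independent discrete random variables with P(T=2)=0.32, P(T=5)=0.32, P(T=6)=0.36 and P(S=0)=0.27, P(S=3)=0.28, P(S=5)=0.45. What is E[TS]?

13.596

E[TS] = Σ_t Σ_s ts · P(T=t)P(S=s)
 = 0·0.0864 + 6·0.0896 + 10·0.144 + 0·0.0864 + 15·0.0896 + 25·0.144 + 0·0.0972 + 18·0.1008 + 30·0.162
 = 0 + 0.5376 + 1.44 + 0 + 1.344 + 3.6 + 0 + 1.8144 + 4.86
 = 13.596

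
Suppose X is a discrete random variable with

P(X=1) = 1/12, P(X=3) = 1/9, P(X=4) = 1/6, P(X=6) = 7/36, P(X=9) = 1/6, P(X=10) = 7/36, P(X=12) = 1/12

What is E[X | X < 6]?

3

P(X < 6) = 1/12 + 1/9 + 1/6 = 13/36.
E[X | X < 6] = [1·1/12 + 3·1/9 + 4·1/6] / (13/36)
 = 13/12 / (13/36)
 = 3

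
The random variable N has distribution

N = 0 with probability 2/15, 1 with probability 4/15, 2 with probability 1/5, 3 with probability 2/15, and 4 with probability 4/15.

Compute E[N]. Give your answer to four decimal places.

2.1333

E[N] = Σ n·P(N=n)
 = 0·2/15 + 1·4/15 + 2·1/5 + 3·2/15 + 4·4/15
 = 0 + 4/15 + 2/5 + 2/5 + 16/15
 = 32/15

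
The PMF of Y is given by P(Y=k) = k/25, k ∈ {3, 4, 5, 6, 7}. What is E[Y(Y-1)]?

25.6

E[Y(Y-1)] = Σ y(y-1)·P(Y=y)
 = 6·3/25 + 12·4/25 + 20·1/5 + 30·6/25 + 42·7/25
 = 18/25 + 48/25 + 4 + 36/5 + 294/25
 = 128/5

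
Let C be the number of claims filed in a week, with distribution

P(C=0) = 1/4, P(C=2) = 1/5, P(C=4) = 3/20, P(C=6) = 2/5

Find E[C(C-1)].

14.2

E[C(C-1)] = Σ c(c-1)·P(C=c)
 = 0·1/4 + 2·1/5 + 12·3/20 + 30·2/5
 = 0 + 2/5 + 9/5 + 12
 = 71/5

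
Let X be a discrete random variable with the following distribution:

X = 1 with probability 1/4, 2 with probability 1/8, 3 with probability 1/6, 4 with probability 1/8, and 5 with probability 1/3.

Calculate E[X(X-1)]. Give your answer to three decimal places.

E[X(X-1)] = Σ x(x-1)·P(X=x)
 = 0·1/4 + 2·1/8 + 6·1/6 + 12·1/8 + 20·1/3
 = 0 + 1/4 + 1 + 3/2 + 20/3
 = 113/12

9.417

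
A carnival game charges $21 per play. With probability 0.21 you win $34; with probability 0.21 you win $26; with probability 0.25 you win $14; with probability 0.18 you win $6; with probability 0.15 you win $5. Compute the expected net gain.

-3.07

E[payout] = 34·0.21 + 26·0.21 + 14·0.25 + 6·0.18 + 5·0.15
 = 7.14 + 5.46 + 3.5 + 1.08 + 0.75
 = 17.93
Net = 17.93 - 21 = -3.07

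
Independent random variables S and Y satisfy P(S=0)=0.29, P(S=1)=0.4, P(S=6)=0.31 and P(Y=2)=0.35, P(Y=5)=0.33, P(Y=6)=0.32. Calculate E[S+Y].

6.53

E[S+Y] = Σ_s Σ_y (s+y) · P(S=s)P(Y=y)
 = 2·0.1015 + 5·0.0957 + 6·0.0928 + 3·0.14 + 6·0.132 + 7·0.128 + 8·0.1085 + 11·0.1023 + 12·0.0992
 = 0.203 + 0.4785 + 0.5568 + 0.42 + 0.792 + 0.896 + 0.868 + 1.1253 + 1.1904
 = 6.53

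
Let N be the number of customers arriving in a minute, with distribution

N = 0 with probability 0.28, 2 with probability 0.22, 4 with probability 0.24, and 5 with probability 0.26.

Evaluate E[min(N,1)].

0.72

E[min(N,1)] = Σ min(n,1)·P(N=n)
 = 0·0.28 + 1·0.22 + 1·0.24 + 1·0.26
 = 0 + 0.22 + 0.24 + 0.26
 = 0.72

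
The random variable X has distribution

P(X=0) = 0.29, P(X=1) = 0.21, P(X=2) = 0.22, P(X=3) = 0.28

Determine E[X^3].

E[X^3] = Σ x^3·P(X=x)
 = 0·0.29 + 1·0.21 + 8·0.22 + 27·0.28
 = 0 + 0.21 + 1.76 + 7.56
 = 9.53

9.53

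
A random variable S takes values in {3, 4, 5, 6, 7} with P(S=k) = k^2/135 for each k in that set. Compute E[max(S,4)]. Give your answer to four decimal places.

E[max(S,4)] = Σ max(s,4)·P(S=s)
 = 4·1/15 + 4·16/135 + 5·5/27 + 6·4/15 + 7·49/135
 = 4/15 + 64/135 + 25/27 + 8/5 + 343/135
 = 784/135

5.8074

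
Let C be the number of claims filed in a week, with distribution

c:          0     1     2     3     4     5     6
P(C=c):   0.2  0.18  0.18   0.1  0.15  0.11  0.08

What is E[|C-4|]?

2.07

E[|C-4|] = Σ |c-4|·P(C=c)
 = 4·0.2 + 3·0.18 + 2·0.18 + 1·0.1 + 0·0.15 + 1·0.11 + 2·0.08
 = 0.8 + 0.54 + 0.36 + 0.1 + 0 + 0.11 + 0.16
 = 2.07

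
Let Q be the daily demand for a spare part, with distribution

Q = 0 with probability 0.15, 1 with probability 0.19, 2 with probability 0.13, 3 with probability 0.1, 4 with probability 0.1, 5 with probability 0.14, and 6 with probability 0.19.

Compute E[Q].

E[Q] = Σ q·P(Q=q)
 = 0·0.15 + 1·0.19 + 2·0.13 + 3·0.1 + 4·0.1 + 5·0.14 + 6·0.19
 = 0 + 0.19 + 0.26 + 0.3 + 0.4 + 0.7 + 1.14
 = 2.99

2.99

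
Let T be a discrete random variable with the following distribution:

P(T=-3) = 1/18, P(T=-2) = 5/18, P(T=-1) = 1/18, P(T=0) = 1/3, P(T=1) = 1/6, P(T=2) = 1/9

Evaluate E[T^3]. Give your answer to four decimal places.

-2.7222

E[T^3] = Σ t^3·P(T=t)
 = (-27)·1/18 + (-8)·5/18 + (-1)·1/18 + 0·1/3 + 1·1/6 + 8·1/9
 = (-3/2) + (-20/9) + (-1/18) + 0 + 1/6 + 8/9
 = -49/18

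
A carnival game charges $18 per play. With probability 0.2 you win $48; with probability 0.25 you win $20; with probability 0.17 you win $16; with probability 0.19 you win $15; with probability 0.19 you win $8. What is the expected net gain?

E[payout] = 48·0.2 + 20·0.25 + 16·0.17 + 15·0.19 + 8·0.19
 = 9.6 + 5 + 2.72 + 2.85 + 1.52
 = 21.69
Net = 21.69 - 18 = 3.69

3.69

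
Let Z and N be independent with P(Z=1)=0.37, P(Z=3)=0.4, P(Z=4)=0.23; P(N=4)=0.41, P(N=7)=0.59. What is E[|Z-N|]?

3.28

E[|Z-N|] = Σ_z Σ_n |z-n| · P(Z=z)P(N=n)
 = 3·0.1517 + 6·0.2183 + 1·0.164 + 4·0.236 + 0·0.0943 + 3·0.1357
 = 0.4551 + 1.3098 + 0.164 + 0.944 + 0 + 0.4071
 = 3.28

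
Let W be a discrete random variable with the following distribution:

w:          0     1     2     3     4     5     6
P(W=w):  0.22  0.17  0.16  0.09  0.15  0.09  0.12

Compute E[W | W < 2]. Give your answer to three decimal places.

0.436

P(W < 2) = 0.22 + 0.17 = 0.39.
E[W | W < 2] = [0·0.22 + 1·0.17] / 0.39
 = 0.17 / 0.39
 = 17/39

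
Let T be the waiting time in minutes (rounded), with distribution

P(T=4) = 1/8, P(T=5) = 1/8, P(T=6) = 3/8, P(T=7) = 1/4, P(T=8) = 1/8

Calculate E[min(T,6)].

5.625

E[min(T,6)] = Σ min(t,6)·P(T=t)
 = 4·1/8 + 5·1/8 + 6·3/8 + 6·1/4 + 6·1/8
 = 1/2 + 5/8 + 9/4 + 3/2 + 3/4
 = 45/8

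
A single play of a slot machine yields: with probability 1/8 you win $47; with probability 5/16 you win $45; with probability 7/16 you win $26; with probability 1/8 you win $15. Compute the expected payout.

33.1875

E[payout] = 47·1/8 + 45·5/16 + 26·7/16 + 15·1/8
 = 47/8 + 225/16 + 91/8 + 15/8
 = 531/16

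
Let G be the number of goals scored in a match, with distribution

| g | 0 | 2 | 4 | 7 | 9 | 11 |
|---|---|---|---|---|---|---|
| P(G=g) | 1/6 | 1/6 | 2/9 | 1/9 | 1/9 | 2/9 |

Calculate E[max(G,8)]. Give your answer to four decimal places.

8.7778

E[max(G,8)] = Σ max(g,8)·P(G=g)
 = 8·1/6 + 8·1/6 + 8·2/9 + 8·1/9 + 9·1/9 + 11·2/9
 = 4/3 + 4/3 + 16/9 + 8/9 + 1 + 22/9
 = 79/9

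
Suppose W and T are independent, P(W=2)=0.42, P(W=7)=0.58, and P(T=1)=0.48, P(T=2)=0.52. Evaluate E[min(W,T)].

E[min(W,T)] = Σ_w Σ_t min(w,t) · P(W=w)P(T=t)
 = 1·0.2016 + 2·0.2184 + 1·0.2784 + 2·0.3016
 = 0.2016 + 0.4368 + 0.2784 + 0.6032
 = 1.52

1.52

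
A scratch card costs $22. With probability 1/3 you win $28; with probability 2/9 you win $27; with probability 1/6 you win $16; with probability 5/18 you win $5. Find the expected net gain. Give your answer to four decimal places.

-2.6111

E[payout] = 28·1/3 + 27·2/9 + 16·1/6 + 5·5/18
 = 28/3 + 6 + 8/3 + 25/18
 = 349/18
Net = 349/18 - 22 = -47/18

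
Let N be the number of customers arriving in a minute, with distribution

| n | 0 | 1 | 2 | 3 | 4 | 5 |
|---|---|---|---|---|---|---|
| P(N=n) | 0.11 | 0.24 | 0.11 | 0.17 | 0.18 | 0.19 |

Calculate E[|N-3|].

E[|N-3|] = Σ |n-3|·P(N=n)
 = 3·0.11 + 2·0.24 + 1·0.11 + 0·0.17 + 1·0.18 + 2·0.19
 = 0.33 + 0.48 + 0.11 + 0 + 0.18 + 0.38
 = 1.48

1.48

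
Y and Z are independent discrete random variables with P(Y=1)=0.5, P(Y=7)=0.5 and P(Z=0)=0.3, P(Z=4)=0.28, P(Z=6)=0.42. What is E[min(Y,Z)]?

2.17

E[min(Y,Z)] = Σ_y Σ_z min(y,z) · P(Y=y)P(Z=z)
 = 0·0.15 + 1·0.14 + 1·0.21 + 0·0.15 + 4·0.14 + 6·0.21
 = 0 + 0.14 + 0.21 + 0 + 0.56 + 1.26
 = 2.17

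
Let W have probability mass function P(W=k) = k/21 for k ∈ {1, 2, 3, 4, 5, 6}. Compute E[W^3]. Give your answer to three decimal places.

E[W^3] = Σ w^3·P(W=w)
 = 1·1/21 + 8·2/21 + 27·1/7 + 64·4/21 + 125·5/21 + 216·2/7
 = 1/21 + 16/21 + 27/7 + 256/21 + 625/21 + 432/7
 = 325/3

108.333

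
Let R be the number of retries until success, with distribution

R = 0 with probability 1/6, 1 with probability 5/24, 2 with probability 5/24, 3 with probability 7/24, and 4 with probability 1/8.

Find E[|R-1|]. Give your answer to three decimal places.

1.333

E[|R-1|] = Σ |r-1|·P(R=r)
 = 1·1/6 + 0·5/24 + 1·5/24 + 2·7/24 + 3·1/8
 = 1/6 + 0 + 5/24 + 7/12 + 3/8
 = 4/3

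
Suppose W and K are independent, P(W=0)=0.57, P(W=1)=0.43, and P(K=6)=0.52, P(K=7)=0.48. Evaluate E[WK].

E[WK] = Σ_w Σ_k wk · P(W=w)P(K=k)
 = 0·0.2964 + 0·0.2736 + 6·0.2236 + 7·0.2064
 = 0 + 0 + 1.3416 + 1.4448
 = 2.7864

2.7864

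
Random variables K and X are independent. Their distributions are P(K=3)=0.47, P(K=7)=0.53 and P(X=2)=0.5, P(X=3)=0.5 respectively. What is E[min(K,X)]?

E[min(K,X)] = Σ_k Σ_x min(k,x) · P(K=k)P(X=x)
 = 2·0.235 + 3·0.235 + 2·0.265 + 3·0.265
 = 0.47 + 0.705 + 0.53 + 0.795
 = 2.5

2.5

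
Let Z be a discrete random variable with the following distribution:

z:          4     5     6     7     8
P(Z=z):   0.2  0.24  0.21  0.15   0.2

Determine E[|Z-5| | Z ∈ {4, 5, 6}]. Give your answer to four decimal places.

P(Z ∈ {4, 5, 6}) = 0.2 + 0.24 + 0.21 = 0.65.
E[|Z-5| | Z ∈ {4, 5, 6}] = [1·0.2 + 0·0.24 + 1·0.21] / 0.65
 = 0.41 / 0.65
 = 41/65

0.6308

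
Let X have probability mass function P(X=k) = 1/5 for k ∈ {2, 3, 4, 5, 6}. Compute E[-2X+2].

E[-2X+2] = Σ (-2x+2)·P(X=x)
 = (-2)·1/5 + (-4)·1/5 + (-6)·1/5 + (-8)·1/5 + (-10)·1/5
 = (-2/5) + (-4/5) + (-6/5) + (-8/5) + (-2)
 = -6

-6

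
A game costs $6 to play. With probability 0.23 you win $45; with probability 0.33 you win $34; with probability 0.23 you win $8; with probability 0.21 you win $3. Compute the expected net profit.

18.04

E[payout] = 45·0.23 + 34·0.33 + 8·0.23 + 3·0.21
 = 10.35 + 11.22 + 1.84 + 0.63
 = 24.04
Net = 24.04 - 6 = 18.04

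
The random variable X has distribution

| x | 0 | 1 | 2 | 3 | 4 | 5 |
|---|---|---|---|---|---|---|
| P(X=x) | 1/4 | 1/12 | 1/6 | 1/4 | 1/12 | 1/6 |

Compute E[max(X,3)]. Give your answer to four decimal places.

3.4167

E[max(X,3)] = Σ max(x,3)·P(X=x)
 = 3·1/4 + 3·1/12 + 3·1/6 + 3·1/4 + 4·1/12 + 5·1/6
 = 3/4 + 1/4 + 1/2 + 3/4 + 1/3 + 5/6
 = 41/12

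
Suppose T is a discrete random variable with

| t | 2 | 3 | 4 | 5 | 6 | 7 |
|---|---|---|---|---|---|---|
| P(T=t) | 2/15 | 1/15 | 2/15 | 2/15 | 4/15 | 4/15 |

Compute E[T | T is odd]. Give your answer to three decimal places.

P(T is odd) = 1/15 + 2/15 + 4/15 = 7/15.
E[T | T is odd] = [3·1/15 + 5·2/15 + 7·4/15] / (7/15)
 = 41/15 / (7/15)
 = 41/7

5.857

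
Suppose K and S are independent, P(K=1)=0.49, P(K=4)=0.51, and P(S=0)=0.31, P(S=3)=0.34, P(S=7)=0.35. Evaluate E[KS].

8.7791

E[KS] = Σ_k Σ_s ks · P(K=k)P(S=s)
 = 0·0.1519 + 3·0.1666 + 7·0.1715 + 0·0.1581 + 12·0.1734 + 28·0.1785
 = 0 + 0.4998 + 1.2005 + 0 + 2.0808 + 4.998
 = 8.7791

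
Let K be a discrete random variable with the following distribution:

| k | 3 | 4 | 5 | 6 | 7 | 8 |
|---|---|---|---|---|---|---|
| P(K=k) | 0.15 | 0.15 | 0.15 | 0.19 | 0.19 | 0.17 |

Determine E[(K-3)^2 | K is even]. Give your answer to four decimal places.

11.9804

P(K is even) = 0.15 + 0.19 + 0.17 = 0.51.
E[(K-3)^2 | K is even] = [1·0.15 + 9·0.19 + 25·0.17] / 0.51
 = 6.11 / 0.51
 = 611/51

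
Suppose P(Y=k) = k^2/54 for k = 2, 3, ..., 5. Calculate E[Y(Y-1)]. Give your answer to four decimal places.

E[Y(Y-1)] = Σ y(y-1)·P(Y=y)
 = 2·2/27 + 6·1/6 + 12·8/27 + 20·25/54
 = 4/27 + 1 + 32/9 + 250/27
 = 377/27

13.9630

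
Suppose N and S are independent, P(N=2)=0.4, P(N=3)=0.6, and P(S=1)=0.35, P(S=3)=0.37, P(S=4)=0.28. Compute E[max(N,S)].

3.14

E[max(N,S)] = Σ_n Σ_s max(n,s) · P(N=n)P(S=s)
 = 2·0.14 + 3·0.148 + 4·0.112 + 3·0.21 + 3·0.222 + 4·0.168
 = 0.28 + 0.444 + 0.448 + 0.63 + 0.666 + 0.672
 = 3.14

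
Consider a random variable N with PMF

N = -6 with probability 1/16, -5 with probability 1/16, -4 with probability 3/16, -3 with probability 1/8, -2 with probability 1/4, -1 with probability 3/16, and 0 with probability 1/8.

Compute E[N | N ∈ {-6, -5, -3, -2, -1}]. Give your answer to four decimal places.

P(N ∈ {-6, -5, -3, -2, -1}) = 1/16 + 1/16 + 1/8 + 1/4 + 3/16 = 11/16.
E[N | N ∈ {-6, -5, -3, -2, -1}] = [(-6)·1/16 + (-5)·1/16 + (-3)·1/8 + (-2)·1/4 + (-1)·3/16] / (11/16)
 = -7/4 / (11/16)
 = -28/11

-2.5455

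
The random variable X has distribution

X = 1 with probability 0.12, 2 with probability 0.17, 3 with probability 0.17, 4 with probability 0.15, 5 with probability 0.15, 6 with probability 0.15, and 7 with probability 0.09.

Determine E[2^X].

E[2^X] = Σ 2^x·P(X=x)
 = 2·0.12 + 4·0.17 + 8·0.17 + 16·0.15 + 32·0.15 + 64·0.15 + 128·0.09
 = 0.24 + 0.68 + 1.36 + 2.4 + 4.8 + 9.6 + 11.52
 = 30.6

30.6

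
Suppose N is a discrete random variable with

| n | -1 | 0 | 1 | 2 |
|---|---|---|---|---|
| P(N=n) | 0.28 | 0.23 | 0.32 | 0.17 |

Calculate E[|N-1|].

E[|N-1|] = Σ |n-1|·P(N=n)
 = 2·0.28 + 1·0.23 + 0·0.32 + 1·0.17
 = 0.56 + 0.23 + 0 + 0.17
 = 0.96

0.96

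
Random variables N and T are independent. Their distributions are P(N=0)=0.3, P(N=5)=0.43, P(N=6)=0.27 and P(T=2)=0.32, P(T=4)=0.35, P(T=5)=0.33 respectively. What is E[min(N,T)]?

E[min(N,T)] = Σ_n Σ_t min(n,t) · P(N=n)P(T=t)
 = 0·0.096 + 0·0.105 + 0·0.099 + 2·0.1376 + 4·0.1505 + 5·0.1419 + 2·0.0864 + 4·0.0945 + 5·0.0891
 = 0 + 0 + 0 + 0.2752 + 0.602 + 0.7095 + 0.1728 + 0.378 + 0.4455
 = 2.583

2.583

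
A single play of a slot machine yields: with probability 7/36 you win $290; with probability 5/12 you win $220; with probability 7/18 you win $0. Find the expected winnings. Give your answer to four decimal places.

148.0556

E[payout] = 290·7/36 + 220·5/12 + 0·7/18
 = 1015/18 + 275/3 + 0
 = 2665/18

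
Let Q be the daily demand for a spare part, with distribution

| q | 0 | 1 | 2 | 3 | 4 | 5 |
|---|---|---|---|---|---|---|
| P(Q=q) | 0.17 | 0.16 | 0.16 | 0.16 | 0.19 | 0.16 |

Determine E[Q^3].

37.92

E[Q^3] = Σ q^3·P(Q=q)
 = 0·0.17 + 1·0.16 + 8·0.16 + 27·0.16 + 64·0.19 + 125·0.16
 = 0 + 0.16 + 1.28 + 4.32 + 12.16 + 20
 = 37.92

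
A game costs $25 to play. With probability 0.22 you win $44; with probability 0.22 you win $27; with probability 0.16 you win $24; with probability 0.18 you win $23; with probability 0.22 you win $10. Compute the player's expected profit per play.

0.8

E[payout] = 44·0.22 + 27·0.22 + 24·0.16 + 23·0.18 + 10·0.22
 = 9.68 + 5.94 + 3.84 + 4.14 + 2.2
 = 25.8
Net = 25.8 - 25 = 0.8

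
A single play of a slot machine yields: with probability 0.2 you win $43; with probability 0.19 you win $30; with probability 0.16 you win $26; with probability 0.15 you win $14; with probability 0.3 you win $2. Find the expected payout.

21.16

E[payout] = 43·0.2 + 30·0.19 + 26·0.16 + 14·0.15 + 2·0.3
 = 8.6 + 5.7 + 4.16 + 2.1 + 0.6
 = 21.16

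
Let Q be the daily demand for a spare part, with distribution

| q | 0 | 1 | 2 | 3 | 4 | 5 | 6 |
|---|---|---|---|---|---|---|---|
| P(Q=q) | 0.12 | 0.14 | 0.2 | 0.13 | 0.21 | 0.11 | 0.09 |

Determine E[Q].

E[Q] = Σ q·P(Q=q)
 = 0·0.12 + 1·0.14 + 2·0.2 + 3·0.13 + 4·0.21 + 5·0.11 + 6·0.09
 = 0 + 0.14 + 0.4 + 0.39 + 0.84 + 0.55 + 0.54
 = 2.86

2.86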